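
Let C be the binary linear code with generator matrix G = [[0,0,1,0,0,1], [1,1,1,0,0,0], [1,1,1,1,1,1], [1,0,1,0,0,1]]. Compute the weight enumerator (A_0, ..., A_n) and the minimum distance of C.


Weight distribution: A_0 = 1, A_1 = 1, A_2 = 3, A_3 = 6, A_4 = 3, A_5 = 1, A_6 = 1. Minimum distance d = 1.

Enumerate all 2^4 = 16 messages m ∈ F_2^4.
For each, compute codeword c = mG in F_2^6, then tally its weight.
  m = 0000 → c = 000000, weight = 0.
  m = 1000 → c = 001001, weight = 2.
  m = 0100 → c = 111000, weight = 3.
  m = 1100 → c = 110001, weight = 3.
  m = 0010 → c = 111111, weight = 6.
  m = 1010 → c = 110110, weight = 4.
  m = 0110 → c = 000111, weight = 3.
  m = 1110 → c = 001110, weight = 3.
  m = 0001 → c = 101001, weight = 3.
  m = 1001 → c = 100000, weight = 1.
  m = 0101 → c = 010001, weight = 2.
  m = 1101 → c = 011000, weight = 2.
  m = 0011 → c = 010110, weight = 3.
  m = 1011 → c = 011111, weight = 5.
  m = 0111 → c = 101110, weight = 4.
  m = 1111 → c = 100111, weight = 4.
Tally weights:
  weight 0: 1 codewords.
  weight 1: 1 codewords.
  weight 2: 3 codewords.
  weight 3: 6 codewords.
  weight 4: 3 codewords.
  weight 5: 1 codewords.
  weight 6: 1 codewords.
Minimum distance d = smallest w > 0 with A_w > 0 = 1.
Sanity: Σ A_w = 16 = 2^4 = 16 ✓.


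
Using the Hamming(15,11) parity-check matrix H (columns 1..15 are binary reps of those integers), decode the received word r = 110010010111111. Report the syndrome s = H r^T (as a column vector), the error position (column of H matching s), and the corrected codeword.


s = (1, 1, 1, 1)^T, error position = 15, corrected codeword c = 110010010111110

Compute s = H r^T mod 2 one row at a time:
  s_1 = 1 + 0 + 1 + 1 + 1 + 1 + 1 + 1 = 7 ≡ 1 (mod 2).
  s_2 = 0 + 1 + 0 + 0 + 1 + 1 + 1 + 1 = 5 ≡ 1 (mod 2).
  s_3 = 1 + 0 + 0 + 0 + 1 + 1 + 1 + 1 = 5 ≡ 1 (mod 2).
  s_4 = 1 + 0 + 1 + 0 + 0 + 1 + 1 + 1 = 5 ≡ 1 (mod 2).
s = (1, 1, 1, 1)^T — this equals column 15 of H (binary 1111), so error is at position 15.
Correct: flip bit 15 of r = 110010010111111 to get c = 110010010111110.


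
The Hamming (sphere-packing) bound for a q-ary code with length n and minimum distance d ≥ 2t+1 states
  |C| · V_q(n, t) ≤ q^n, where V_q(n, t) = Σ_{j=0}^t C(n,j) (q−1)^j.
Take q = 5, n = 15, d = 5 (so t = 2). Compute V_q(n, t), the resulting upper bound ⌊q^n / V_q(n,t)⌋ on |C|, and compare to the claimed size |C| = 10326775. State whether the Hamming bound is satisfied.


V_q(n, t) = 1741, q^n = 30517578125, Hamming bound = 17528764, |C| = 10326775 ≤ bound (satisfied).

Step 1: Compute V_q(n, t) = Σ_{j=0}^2 C(n, j) (q−1)^j.
  j = 0: C(15,0)·(4)^0 = 1·1 = 1.
  j = 1: C(15,1)·(4)^1 = 15·4 = 60.
  j = 2: C(15,2)·(4)^2 = 105·16 = 1680.
  V_q(n, t) = 1 + 60 + 1680 = 1741.
Step 2: q^n = 5^15 = 30517578125.
Step 3: Hamming bound ⌊q^n / V_q(n,t)⌋ = ⌊30517578125/1741⌋ = 17528764.
Step 4: Compare |C| = 10326775 to 17528764: satisfied.
The claimed |C| lies below the Hamming bound.


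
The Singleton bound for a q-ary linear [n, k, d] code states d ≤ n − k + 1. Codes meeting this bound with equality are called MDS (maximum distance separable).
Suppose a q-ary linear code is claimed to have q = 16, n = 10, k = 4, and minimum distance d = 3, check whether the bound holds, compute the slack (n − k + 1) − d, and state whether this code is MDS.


Singleton RHS = n − k + 1 = 7, slack = 4, bound satisfied, not MDS.

Singleton bound: d ≤ n − k + 1.
Here n = 10, k = 4, so n − k + 1 = 7.
Given d = 3, check d ≤ 7: YES.
Slack = (n − k + 1) − d = 4.
The code is NOT MDS (slack = 4 > 0).
Description: the claimed parameters are [10, 4, 3]_16; such a code would be non-MDS.


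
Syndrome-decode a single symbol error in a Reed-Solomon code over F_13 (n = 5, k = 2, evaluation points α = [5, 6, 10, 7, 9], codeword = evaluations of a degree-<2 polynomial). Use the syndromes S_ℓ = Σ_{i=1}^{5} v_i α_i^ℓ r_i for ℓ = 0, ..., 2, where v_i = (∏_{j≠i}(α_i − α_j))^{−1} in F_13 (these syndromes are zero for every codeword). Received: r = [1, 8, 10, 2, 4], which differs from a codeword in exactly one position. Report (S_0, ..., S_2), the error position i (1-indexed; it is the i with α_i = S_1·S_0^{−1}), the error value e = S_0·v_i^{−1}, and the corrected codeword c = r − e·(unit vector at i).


S = (7, 11, 8), error at position 5, error magnitude e = 1, c = [1, 8, 10, 2, 3].

Step 1: column multipliers v_i = (∏_{j≠i}(α_i − α_j))^{−1} mod 13.
  i = 1 (α = 5): (5−6)(5−10)(5−7)(5−9) = (−1)·(−5)·(−2)·(−4) = 40 ≡ 1, so v_1 = 1^{−1} = 1 (mod 13).
  i = 2 (α = 6): (6−5)(6−10)(6−7)(6−9) = 1·(−4)·(−1)·(−3) = −12 ≡ 1, so v_2 = 1^{−1} = 1 (mod 13).
  i = 3 (α = 10): (10−5)(10−6)(10−7)(10−9) = 5·4·3·1 = 60 ≡ 8, so v_3 = 8^{−1} = 5 (mod 13).
  i = 4 (α = 7): (7−5)(7−6)(7−10)(7−9) = 2·1·(−3)·(−2) = 12 ≡ 12, so v_4 = 12^{−1} = 12 (mod 13).
  i = 5 (α = 9): (9−5)(9−6)(9−10)(9−7) = 4·3·(−1)·2 = −24 ≡ 2, so v_5 = 2^{−1} = 7 (mod 13).
  v = [1, 1, 5, 12, 7].
Step 2: syndromes of r = [1, 8, 10, 2, 4] (all sums mod 13).
  S_0 = Σ v_i r_i = 1·1 + 1·8 + 5·10 + 12·2 + 7·4 = 111 ≡ 7.
  S_1 = Σ v_i α_i r_i = 1·5·1 + 1·6·8 + 5·10·10 + 12·7·2 + 7·9·4 = 973 ≡ 11.
  α_i^2 mod 13 = [12, 10, 9, 10, 3].
  S_2 = Σ v_i α_i^2 r_i = 1·12·1 + 1·10·8 + 5·9·10 + 12·10·2 + 7·3·4 = 866 ≡ 8.
  S = (7, 11, 8) ≠ 0, so r is not a codeword (an error is present).
Step 3: locate the error. For a single error e at position i, S_ℓ = v_i·e·α_i^ℓ, so α_err = S_1/S_0.
  S_0^{−1} = 7^{−1} = 2 (mod 13), so α_err = 11·2 = 22 ≡ 9 = α_5. Error position i = 5.
  Consistency check: S_2/S_1 = 8·6 = 48 ≡ 9 = α_err ✓ (single-error assumption holds).
Step 4: error magnitude e = S_0/v_5 = S_0·∏_{j≠5}(α_5 − α_j) = 7·2 = 14 ≡ 1 (mod 13).
Step 5: correct position 5: c_5 = r_5 − e = 4 − 1 ≡ 3 (mod 13). Hence c = [1, 8, 10, 2, 3].
  Check: interpolating c through the α_i gives m(x) = 5 + 7·x (degree < 2) with m(α_i) = c_i for every i, so c is indeed a codeword.


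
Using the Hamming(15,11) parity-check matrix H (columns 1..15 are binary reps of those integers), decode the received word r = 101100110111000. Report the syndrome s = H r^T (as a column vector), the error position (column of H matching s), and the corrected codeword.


s = (0, 1, 0, 0)^T, error position = 4, corrected codeword c = 101000110111000

Compute s = H r^T mod 2 one row at a time:
  s_1 = 1 + 0 + 1 + 1 + 1 + 0 + 0 + 0 = 4 ≡ 0 (mod 2).
  s_2 = 1 + 0 + 0 + 1 + 1 + 0 + 0 + 0 = 3 ≡ 1 (mod 2).
  s_3 = 0 + 1 + 0 + 1 + 1 + 1 + 0 + 0 = 4 ≡ 0 (mod 2).
  s_4 = 1 + 1 + 0 + 1 + 0 + 1 + 0 + 0 = 4 ≡ 0 (mod 2).
s = (0, 1, 0, 0)^T — this equals column 4 of H (binary 0100), so error is at position 4.
Correct: flip bit 4 of r = 101100110111000 to get c = 101000110111000.


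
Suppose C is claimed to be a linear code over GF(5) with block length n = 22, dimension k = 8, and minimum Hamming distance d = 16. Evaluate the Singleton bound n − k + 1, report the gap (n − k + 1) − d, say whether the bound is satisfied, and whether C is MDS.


Singleton RHS = n − k + 1 = 15, slack = -1, bound violated (no such code; not MDS).

Singleton bound: d ≤ n − k + 1.
Here n = 22, k = 8, so n − k + 1 = 15.
Given d = 16, check d ≤ 15: NO.
Slack = (n − k + 1) − d = -1.
The slack is negative: d = 16 exceeds n − k + 1 = 15 by 1, so the Singleton bound is violated and no linear [22, 8, 16]_5 code can exist. In particular it is not MDS (MDS requires d = n − k + 1 exactly).
Description: the claimed parameters are [22, 8, 16]_5; such a code would be impossible (violates the Singleton bound).


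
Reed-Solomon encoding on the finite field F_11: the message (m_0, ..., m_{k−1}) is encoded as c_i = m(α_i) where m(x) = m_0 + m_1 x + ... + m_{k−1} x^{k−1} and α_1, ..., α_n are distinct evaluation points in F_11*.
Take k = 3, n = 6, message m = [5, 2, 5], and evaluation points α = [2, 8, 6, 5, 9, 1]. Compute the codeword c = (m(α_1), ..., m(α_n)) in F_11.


c = [7, 0, 10, 8, 10, 1]

Message polynomial: m(x) = 5 + 2·x + 5·x^2 (mod 11).
For each evaluation point α_i, compute m(α_i) mod 11:
  α_1 = 2: Horner steps 5 → 1 → 7, so m(2) = 7.
  α_2 = 8: Horner steps 5 → 9 → 0, so m(8) = 0.
  α_3 = 6: Horner steps 5 → 10 → 10, so m(6) = 10.
  α_4 = 5: Horner steps 5 → 5 → 8, so m(5) = 8.
  α_5 = 9: Horner steps 5 → 3 → 10, so m(9) = 10.
  α_6 = 1: Horner steps 5 → 7 → 1, so m(1) = 1.
Codeword c = [7, 0, 10, 8, 10, 1] ∈ F_11^6.


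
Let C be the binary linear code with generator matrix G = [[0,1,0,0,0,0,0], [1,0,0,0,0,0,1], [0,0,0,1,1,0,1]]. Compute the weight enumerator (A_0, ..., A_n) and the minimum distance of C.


Weight distribution: A_0 = 1, A_1 = 1, A_2 = 1, A_3 = 3, A_4 = 2. Minimum distance d = 1.

Enumerate all 2^3 = 8 messages m ∈ F_2^3.
For each, compute codeword c = mG in F_2^7, then tally its weight.
  m = 000 → c = 0000000, weight = 0.
  m = 100 → c = 0100000, weight = 1.
  m = 010 → c = 1000001, weight = 2.
  m = 110 → c = 1100001, weight = 3.
  m = 001 → c = 0001101, weight = 3.
  m = 101 → c = 0101101, weight = 4.
  m = 011 → c = 1001100, weight = 3.
  m = 111 → c = 1101100, weight = 4.
Tally weights:
  weight 0: 1 codewords.
  weight 1: 1 codewords.
  weight 2: 1 codewords.
  weight 3: 3 codewords.
  weight 4: 2 codewords.
Minimum distance d = smallest w > 0 with A_w > 0 = 1.
Sanity: Σ A_w = 8 = 2^3 = 8 ✓.


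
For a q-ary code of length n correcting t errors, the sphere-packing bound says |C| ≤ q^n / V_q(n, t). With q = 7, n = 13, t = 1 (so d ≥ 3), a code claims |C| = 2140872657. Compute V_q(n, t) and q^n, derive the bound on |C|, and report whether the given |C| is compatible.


V_q(n, t) = 79, q^n = 96889010407, Hamming bound = 1226443169, |C| = 2140872657 > bound (violated).

Step 1: Compute V_q(n, t) = Σ_{j=0}^1 C(n, j) (q−1)^j.
  j = 0: C(13,0)·(6)^0 = 1·1 = 1.
  j = 1: C(13,1)·(6)^1 = 13·6 = 78.
  V_q(n, t) = 1 + 78 = 79.
Step 2: q^n = 7^13 = 96889010407.
Step 3: Hamming bound ⌊q^n / V_q(n,t)⌋ = ⌊96889010407/79⌋ = 1226443169.
Step 4: Compare |C| = 2140872657 to 1226443169: violated.
The claimed |C| lies above the Hamming bound, so no 7-ary code of length 13 with d ≥ 3 can have 2140872657 codewords.


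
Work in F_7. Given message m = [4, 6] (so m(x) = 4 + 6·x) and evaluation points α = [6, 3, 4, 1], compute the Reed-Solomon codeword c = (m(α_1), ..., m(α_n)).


c = [5, 1, 0, 3]

Message polynomial: m(x) = 4 + 6·x (mod 7).
For each evaluation point α_i, compute m(α_i) mod 7:
  α_1 = 6: Horner steps 6 → 5, so m(6) = 5.
  α_2 = 3: Horner steps 6 → 1, so m(3) = 1.
  α_3 = 4: Horner steps 6 → 0, so m(4) = 0.
  α_4 = 1: Horner steps 6 → 3, so m(1) = 3.
Codeword c = [5, 1, 0, 3] ∈ F_7^4.


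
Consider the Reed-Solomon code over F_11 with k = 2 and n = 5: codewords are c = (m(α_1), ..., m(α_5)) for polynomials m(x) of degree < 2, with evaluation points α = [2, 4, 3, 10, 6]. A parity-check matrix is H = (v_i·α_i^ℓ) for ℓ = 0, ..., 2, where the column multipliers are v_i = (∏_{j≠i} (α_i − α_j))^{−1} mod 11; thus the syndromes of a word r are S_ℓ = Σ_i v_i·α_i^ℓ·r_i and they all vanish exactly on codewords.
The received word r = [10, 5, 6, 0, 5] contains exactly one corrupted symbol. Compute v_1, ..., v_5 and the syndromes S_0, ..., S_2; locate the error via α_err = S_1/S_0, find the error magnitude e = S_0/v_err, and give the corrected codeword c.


S = (7, 6, 2), error at position 2, error magnitude e = 3, c = [10, 2, 6, 0, 5].

Step 1: column multipliers v_i = (∏_{j≠i}(α_i − α_j))^{−1} mod 11.
  i = 1 (α = 2): (2−4)(2−3)(2−10)(2−6) = (−2)·(−1)·(−8)·(−4) = 64 ≡ 9, so v_1 = 9^{−1} = 5 (mod 11).
  i = 2 (α = 4): (4−2)(4−3)(4−10)(4−6) = 2·1·(−6)·(−2) = 24 ≡ 2, so v_2 = 2^{−1} = 6 (mod 11).
  i = 3 (α = 3): (3−2)(3−4)(3−10)(3−6) = 1·(−1)·(−7)·(−3) = −21 ≡ 1, so v_3 = 1^{−1} = 1 (mod 11).
  i = 4 (α = 10): (10−2)(10−4)(10−3)(10−6) = 8·6·7·4 = 1344 ≡ 2, so v_4 = 2^{−1} = 6 (mod 11).
  i = 5 (α = 6): (6−2)(6−4)(6−3)(6−10) = 4·2·3·(−4) = −96 ≡ 3, so v_5 = 3^{−1} = 4 (mod 11).
  v = [5, 6, 1, 6, 4].
Step 2: syndromes of r = [10, 5, 6, 0, 5] (all sums mod 11).
  S_0 = Σ v_i r_i = 5·10 + 6·5 + 1·6 + 6·0 + 4·5 = 106 ≡ 7.
  S_1 = Σ v_i α_i r_i = 5·2·10 + 6·4·5 + 1·3·6 + 6·10·0 + 4·6·5 = 358 ≡ 6.
  α_i^2 mod 11 = [4, 5, 9, 1, 3].
  S_2 = Σ v_i α_i^2 r_i = 5·4·10 + 6·5·5 + 1·9·6 + 6·1·0 + 4·3·5 = 464 ≡ 2.
  S = (7, 6, 2) ≠ 0, so r is not a codeword (an error is present).
Step 3: locate the error. For a single error e at position i, S_ℓ = v_i·e·α_i^ℓ, so α_err = S_1/S_0.
  S_0^{−1} = 7^{−1} = 8 (mod 11), so α_err = 6·8 = 48 ≡ 4 = α_2. Error position i = 2.
  Consistency check: S_2/S_1 = 2·2 = 4 ≡ 4 = α_err ✓ (single-error assumption holds).
Step 4: error magnitude e = S_0/v_2 = S_0·∏_{j≠2}(α_2 − α_j) = 7·2 = 14 ≡ 3 (mod 11).
Step 5: correct position 2: c_2 = r_2 − e = 5 − 3 ≡ 2 (mod 11). Hence c = [10, 2, 6, 0, 5].
  Check: interpolating c through the α_i gives m(x) = 7 + 7·x (degree < 2) with m(α_i) = c_i for every i, so c is indeed a codeword.


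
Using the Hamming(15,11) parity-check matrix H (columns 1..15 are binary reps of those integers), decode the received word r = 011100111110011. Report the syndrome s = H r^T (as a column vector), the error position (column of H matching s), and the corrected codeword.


s = (0, 0, 1, 1)^T, error position = 3, corrected codeword c = 010100111110011

Compute s = H r^T mod 2 one row at a time:
  s_1 = 1 + 1 + 1 + 1 + 0 + 0 + 1 + 1 = 6 ≡ 0 (mod 2).
  s_2 = 1 + 0 + 0 + 1 + 0 + 0 + 1 + 1 = 4 ≡ 0 (mod 2).
  s_3 = 1 + 1 + 0 + 1 + 1 + 1 + 1 + 1 = 7 ≡ 1 (mod 2).
  s_4 = 0 + 1 + 0 + 1 + 1 + 1 + 0 + 1 = 5 ≡ 1 (mod 2).
s = (0, 0, 1, 1)^T — this equals column 3 of H (binary 0011), so error is at position 3.
Correct: flip bit 3 of r = 011100111110011 to get c = 010100111110011.


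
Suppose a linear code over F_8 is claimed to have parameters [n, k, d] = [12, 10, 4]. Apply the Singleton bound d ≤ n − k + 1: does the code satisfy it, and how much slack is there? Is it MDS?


Singleton RHS = n − k + 1 = 3, slack = -1, bound violated (no such code; not MDS).

Singleton bound: d ≤ n − k + 1.
Here n = 12, k = 10, so n − k + 1 = 3.
Given d = 4, check d ≤ 3: NO.
Slack = (n − k + 1) − d = -1.
The slack is negative: d = 4 exceeds n − k + 1 = 3 by 1, so the Singleton bound is violated and no linear [12, 10, 4]_8 code can exist. In particular it is not MDS (MDS requires d = n − k + 1 exactly).
Description: the claimed parameters are [12, 10, 4]_8; such a code would be impossible (violates the Singleton bound).


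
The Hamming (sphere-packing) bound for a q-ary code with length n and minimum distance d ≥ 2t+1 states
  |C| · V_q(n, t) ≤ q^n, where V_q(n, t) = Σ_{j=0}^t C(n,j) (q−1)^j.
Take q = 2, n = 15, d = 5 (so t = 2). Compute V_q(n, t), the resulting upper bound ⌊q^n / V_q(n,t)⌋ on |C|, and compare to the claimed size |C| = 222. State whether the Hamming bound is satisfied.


V_q(n, t) = 121, q^n = 32768, Hamming bound = 270, |C| = 222 ≤ bound (satisfied).

Step 1: Compute V_q(n, t) = Σ_{j=0}^2 C(n, j) (q−1)^j.
  j = 0: C(15,0)·(1)^0 = 1·1 = 1.
  j = 1: C(15,1)·(1)^1 = 15·1 = 15.
  j = 2: C(15,2)·(1)^2 = 105·1 = 105.
  V_q(n, t) = 1 + 15 + 105 = 121.
Step 2: q^n = 2^15 = 32768.
Step 3: Hamming bound ⌊q^n / V_q(n,t)⌋ = ⌊32768/121⌋ = 270.
Step 4: Compare |C| = 222 to 270: satisfied.
The claimed |C| lies below the Hamming bound.


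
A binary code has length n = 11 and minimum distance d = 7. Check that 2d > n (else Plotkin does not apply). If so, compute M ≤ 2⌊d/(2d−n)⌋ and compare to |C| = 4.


Plotkin bound M ≤ 4; given |C| = 4 ≤ bound (satisfied).

Check applicability: 2d = 14, n = 11.
2d − n = 3 > 0, so Plotkin applies.
Compute d/(2d−n) = 7/3 ≈ 2.3333.
⌊d/(2d−n)⌋ = 2.
Plotkin bound: M ≤ 2·2 = 4.
Given |C| = 4, check: satisfied.
This |C| is at the Plotkin bound.


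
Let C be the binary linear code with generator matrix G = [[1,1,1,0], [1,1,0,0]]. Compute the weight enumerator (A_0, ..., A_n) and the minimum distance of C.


Weight distribution: A_0 = 1, A_1 = 1, A_2 = 1, A_3 = 1. Minimum distance d = 1.

Enumerate all 2^2 = 4 messages m ∈ F_2^2.
For each, compute codeword c = mG in F_2^4, then tally its weight.
  m = 00 → c = 0000, weight = 0.
  m = 10 → c = 1110, weight = 3.
  m = 01 → c = 1100, weight = 2.
  m = 11 → c = 0010, weight = 1.
Tally weights:
  weight 0: 1 codewords.
  weight 1: 1 codewords.
  weight 2: 1 codewords.
  weight 3: 1 codewords.
Minimum distance d = smallest w > 0 with A_w > 0 = 1.
Sanity: Σ A_w = 4 = 2^2 = 4 ✓.


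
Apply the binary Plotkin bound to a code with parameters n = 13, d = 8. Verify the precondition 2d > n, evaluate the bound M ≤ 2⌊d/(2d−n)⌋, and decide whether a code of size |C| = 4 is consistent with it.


Plotkin bound M ≤ 4; given |C| = 4 ≤ bound (satisfied).

Check applicability: 2d = 16, n = 13.
2d − n = 3 > 0, so Plotkin applies.
Compute d/(2d−n) = 8/3 ≈ 2.6667.
⌊d/(2d−n)⌋ = 2.
Plotkin bound: M ≤ 2·2 = 4.
Given |C| = 4, check: satisfied.
This |C| is at the Plotkin bound.


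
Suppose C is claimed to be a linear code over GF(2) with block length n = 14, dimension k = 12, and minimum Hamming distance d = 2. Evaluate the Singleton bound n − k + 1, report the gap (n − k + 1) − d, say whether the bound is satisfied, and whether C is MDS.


Singleton RHS = n − k + 1 = 3, slack = 1, bound satisfied, not MDS.

Singleton bound: d ≤ n − k + 1.
Here n = 14, k = 12, so n − k + 1 = 3.
Given d = 2, check d ≤ 3: YES.
Slack = (n − k + 1) − d = 1.
The code is NOT MDS (slack = 1 > 0).
Description: the claimed parameters are [14, 12, 2]_2; such a code would be non-MDS.


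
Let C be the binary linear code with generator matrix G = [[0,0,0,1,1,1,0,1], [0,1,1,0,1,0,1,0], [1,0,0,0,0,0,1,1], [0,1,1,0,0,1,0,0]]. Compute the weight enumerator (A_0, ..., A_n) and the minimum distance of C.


Weight distribution: A_0 = 1, A_2 = 1, A_3 = 4, A_4 = 3, A_5 = 4, A_6 = 3. Minimum distance d = 2.

Enumerate all 2^4 = 16 messages m ∈ F_2^4.
For each, compute codeword c = mG in F_2^8, then tally its weight.
  m = 0000 → c = 00000000, weight = 0.
  m = 1000 → c = 00011101, weight = 4.
  m = 0100 → c = 01101010, weight = 4.
  m = 1100 → c = 01110111, weight = 6.
  m = 0010 → c = 10000011, weight = 3.
  m = 1010 → c = 10011110, weight = 5.
  m = 0110 → c = 11101001, weight = 5.
  m = 1110 → c = 11110100, weight = 5.
  m = 0001 → c = 01100100, weight = 3.
  m = 1001 → c = 01111001, weight = 5.
  m = 0101 → c = 00001110, weight = 3.
  m = 1101 → c = 00010011, weight = 3.
  m = 0011 → c = 11100111, weight = 6.
  m = 1011 → c = 11111010, weight = 6.
  m = 0111 → c = 10001101, weight = 4.
  m = 1111 → c = 10010000, weight = 2.
Tally weights:
  weight 0: 1 codewords.
  weight 2: 1 codewords.
  weight 3: 4 codewords.
  weight 4: 3 codewords.
  weight 5: 4 codewords.
  weight 6: 3 codewords.
Minimum distance d = smallest w > 0 with A_w > 0 = 2.
Sanity: Σ A_w = 16 = 2^4 = 16 ✓.


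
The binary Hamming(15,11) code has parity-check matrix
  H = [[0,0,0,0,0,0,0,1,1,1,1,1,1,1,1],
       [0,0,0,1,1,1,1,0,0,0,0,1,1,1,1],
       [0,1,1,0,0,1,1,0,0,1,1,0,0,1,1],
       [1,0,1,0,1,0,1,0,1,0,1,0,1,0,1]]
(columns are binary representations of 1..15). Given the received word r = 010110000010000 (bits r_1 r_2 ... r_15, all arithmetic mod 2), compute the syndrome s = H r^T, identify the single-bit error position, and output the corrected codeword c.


s = (1, 0, 0, 0)^T, error position = 8, corrected codeword c = 010110010010000

Compute s = H r^T mod 2 one row at a time:
  s_1 = 0 + 0 + 0 + 1 + 0 + 0 + 0 + 0 = 1 ≡ 1 (mod 2).
  s_2 = 1 + 1 + 0 + 0 + 0 + 0 + 0 + 0 = 2 ≡ 0 (mod 2).
  s_3 = 1 + 0 + 0 + 0 + 0 + 1 + 0 + 0 = 2 ≡ 0 (mod 2).
  s_4 = 0 + 0 + 1 + 0 + 0 + 1 + 0 + 0 = 2 ≡ 0 (mod 2).
s = (1, 0, 0, 0)^T — this equals column 8 of H (binary 1000), so error is at position 8.
Correct: flip bit 8 of r = 010110000010000 to get c = 010110010010000.


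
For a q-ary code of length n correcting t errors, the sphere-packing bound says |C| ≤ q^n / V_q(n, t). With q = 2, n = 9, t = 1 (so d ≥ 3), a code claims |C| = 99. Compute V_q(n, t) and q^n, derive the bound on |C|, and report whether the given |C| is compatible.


V_q(n, t) = 10, q^n = 512, Hamming bound = 51, |C| = 99 > bound (violated).

Step 1: Compute V_q(n, t) = Σ_{j=0}^1 C(n, j) (q−1)^j.
  j = 0: C(9,0)·(1)^0 = 1·1 = 1.
  j = 1: C(9,1)·(1)^1 = 9·1 = 9.
  V_q(n, t) = 1 + 9 = 10.
Step 2: q^n = 2^9 = 512.
Step 3: Hamming bound ⌊q^n / V_q(n,t)⌋ = ⌊512/10⌋ = 51.
Step 4: Compare |C| = 99 to 51: violated.
The claimed |C| lies above the Hamming bound, so no 2-ary code of length 9 with d ≥ 3 can have 99 codewords.


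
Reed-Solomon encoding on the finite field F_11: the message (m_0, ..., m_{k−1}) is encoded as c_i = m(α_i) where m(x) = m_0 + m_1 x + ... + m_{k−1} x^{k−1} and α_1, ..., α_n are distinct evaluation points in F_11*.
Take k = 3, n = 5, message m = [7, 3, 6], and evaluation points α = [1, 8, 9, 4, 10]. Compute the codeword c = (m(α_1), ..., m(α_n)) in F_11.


c = [5, 8, 3, 5, 10]

Message polynomial: m(x) = 7 + 3·x + 6·x^2 (mod 11).
For each evaluation point α_i, compute m(α_i) mod 11:
  α_1 = 1: Horner steps 6 → 9 → 5, so m(1) = 5.
  α_2 = 8: Horner steps 6 → 7 → 8, so m(8) = 8.
  α_3 = 9: Horner steps 6 → 2 → 3, so m(9) = 3.
  α_4 = 4: Horner steps 6 → 5 → 5, so m(4) = 5.
  α_5 = 10: Horner steps 6 → 8 → 10, so m(10) = 10.
Codeword c = [5, 8, 3, 5, 10] ∈ F_11^5.


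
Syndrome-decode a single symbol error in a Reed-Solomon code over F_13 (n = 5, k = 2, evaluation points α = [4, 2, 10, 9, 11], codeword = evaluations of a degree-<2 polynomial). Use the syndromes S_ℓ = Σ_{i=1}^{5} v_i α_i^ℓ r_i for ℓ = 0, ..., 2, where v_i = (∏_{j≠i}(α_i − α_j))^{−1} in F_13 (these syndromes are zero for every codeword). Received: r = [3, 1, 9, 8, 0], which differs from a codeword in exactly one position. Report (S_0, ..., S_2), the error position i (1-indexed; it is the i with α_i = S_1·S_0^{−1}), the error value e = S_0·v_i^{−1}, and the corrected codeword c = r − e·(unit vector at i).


S = (9, 8, 10), error at position 5, error magnitude e = 3, c = [3, 1, 9, 8, 10].

Step 1: column multipliers v_i = (∏_{j≠i}(α_i − α_j))^{−1} mod 13.
  i = 1 (α = 4): (4−2)(4−10)(4−9)(4−11) = 2·(−6)·(−5)·(−7) = −420 ≡ 9, so v_1 = 9^{−1} = 3 (mod 13).
  i = 2 (α = 2): (2−4)(2−10)(2−9)(2−11) = (−2)·(−8)·(−7)·(−9) = 1008 ≡ 7, so v_2 = 7^{−1} = 2 (mod 13).
  i = 3 (α = 10): (10−4)(10−2)(10−9)(10−11) = 6·8·1·(−1) = −48 ≡ 4, so v_3 = 4^{−1} = 10 (mod 13).
  i = 4 (α = 9): (9−4)(9−2)(9−10)(9−11) = 5·7·(−1)·(−2) = 70 ≡ 5, so v_4 = 5^{−1} = 8 (mod 13).
  i = 5 (α = 11): (11−4)(11−2)(11−10)(11−9) = 7·9·1·2 = 126 ≡ 9, so v_5 = 9^{−1} = 3 (mod 13).
  v = [3, 2, 10, 8, 3].
Step 2: syndromes of r = [3, 1, 9, 8, 0] (all sums mod 13).
  S_0 = Σ v_i r_i = 3·3 + 2·1 + 10·9 + 8·8 + 3·0 = 165 ≡ 9.
  S_1 = Σ v_i α_i r_i = 3·4·3 + 2·2·1 + 10·10·9 + 8·9·8 + 3·11·0 = 1516 ≡ 8.
  α_i^2 mod 13 = [3, 4, 9, 3, 4].
  S_2 = Σ v_i α_i^2 r_i = 3·3·3 + 2·4·1 + 10·9·9 + 8·3·8 + 3·4·0 = 1037 ≡ 10.
  S = (9, 8, 10) ≠ 0, so r is not a codeword (an error is present).
Step 3: locate the error. For a single error e at position i, S_ℓ = v_i·e·α_i^ℓ, so α_err = S_1/S_0.
  S_0^{−1} = 9^{−1} = 3 (mod 13), so α_err = 8·3 = 24 ≡ 11 = α_5. Error position i = 5.
  Consistency check: S_2/S_1 = 10·5 = 50 ≡ 11 = α_err ✓ (single-error assumption holds).
Step 4: error magnitude e = S_0/v_5 = S_0·∏_{j≠5}(α_5 − α_j) = 9·9 = 81 ≡ 3 (mod 13).
Step 5: correct position 5: c_5 = r_5 − e = 0 − 3 ≡ 10 (mod 13). Hence c = [3, 1, 9, 8, 10].
  Check: interpolating c through the α_i gives m(x) = 12 + 1·x (degree < 2) with m(α_i) = c_i for every i, so c is indeed a codeword.


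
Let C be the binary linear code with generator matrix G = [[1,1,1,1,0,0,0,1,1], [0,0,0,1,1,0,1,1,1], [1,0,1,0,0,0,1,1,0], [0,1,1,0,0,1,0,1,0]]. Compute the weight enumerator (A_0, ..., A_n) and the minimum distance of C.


Weight distribution: A_0 = 1, A_3 = 2, A_4 = 5, A_5 = 4, A_6 = 2, A_7 = 2. Minimum distance d = 3.

Enumerate all 2^4 = 16 messages m ∈ F_2^4.
For each, compute codeword c = mG in F_2^9, then tally its weight.
  m = 0000 → c = 000000000, weight = 0.
  m = 1000 → c = 111100011, weight = 6.
  m = 0100 → c = 000110111, weight = 5.
  m = 1100 → c = 111010100, weight = 5.
  m = 0010 → c = 101000110, weight = 4.
  m = 1010 → c = 010100101, weight = 4.
  m = 0110 → c = 101110001, weight = 5.
  m = 1110 → c = 010010010, weight = 3.
  m = 0001 → c = 011001010, weight = 4.
  m = 1001 → c = 100101001, weight = 4.
  m = 0101 → c = 011111101, weight = 7.
  m = 1101 → c = 100011110, weight = 5.
  m = 0011 → c = 110001100, weight = 4.
  m = 1011 → c = 001101111, weight = 6.
  m = 0111 → c = 110111011, weight = 7.
  m = 1111 → c = 001011000, weight = 3.
Tally weights:
  weight 0: 1 codewords.
  weight 3: 2 codewords.
  weight 4: 5 codewords.
  weight 5: 4 codewords.
  weight 6: 2 codewords.
  weight 7: 2 codewords.
Minimum distance d = smallest w > 0 with A_w > 0 = 3.
Sanity: Σ A_w = 16 = 2^4 = 16 ✓.


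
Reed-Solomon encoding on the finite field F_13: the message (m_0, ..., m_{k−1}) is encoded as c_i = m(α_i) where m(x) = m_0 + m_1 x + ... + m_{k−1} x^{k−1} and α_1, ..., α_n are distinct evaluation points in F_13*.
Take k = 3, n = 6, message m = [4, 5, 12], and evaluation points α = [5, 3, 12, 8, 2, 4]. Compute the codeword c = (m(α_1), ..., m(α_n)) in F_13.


c = [4, 10, 11, 6, 10, 8]

Message polynomial: m(x) = 4 + 5·x + 12·x^2 (mod 13).
For each evaluation point α_i, compute m(α_i) mod 13:
  α_1 = 5: Horner steps 12 → 0 → 4, so m(5) = 4.
  α_2 = 3: Horner steps 12 → 2 → 10, so m(3) = 10.
  α_3 = 12: Horner steps 12 → 6 → 11, so m(12) = 11.
  α_4 = 8: Horner steps 12 → 10 → 6, so m(8) = 6.
  α_5 = 2: Horner steps 12 → 3 → 10, so m(2) = 10.
  α_6 = 4: Horner steps 12 → 1 → 8, so m(4) = 8.
Codeword c = [4, 10, 11, 6, 10, 8] ∈ F_13^6.


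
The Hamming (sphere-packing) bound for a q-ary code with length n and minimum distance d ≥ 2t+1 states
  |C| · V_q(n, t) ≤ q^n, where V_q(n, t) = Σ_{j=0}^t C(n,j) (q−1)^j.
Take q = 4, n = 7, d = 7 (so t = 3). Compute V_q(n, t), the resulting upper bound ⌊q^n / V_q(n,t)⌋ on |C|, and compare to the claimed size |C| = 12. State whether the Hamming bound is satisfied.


V_q(n, t) = 1156, q^n = 16384, Hamming bound = 14, |C| = 12 ≤ bound (satisfied).

Step 1: Compute V_q(n, t) = Σ_{j=0}^3 C(n, j) (q−1)^j.
  j = 0: C(7,0)·(3)^0 = 1·1 = 1.
  j = 1: C(7,1)·(3)^1 = 7·3 = 21.
  j = 2: C(7,2)·(3)^2 = 21·9 = 189.
  j = 3: C(7,3)·(3)^3 = 35·27 = 945.
  V_q(n, t) = 1 + 21 + 189 + 945 = 1156.
Step 2: q^n = 4^7 = 16384.
Step 3: Hamming bound ⌊q^n / V_q(n,t)⌋ = ⌊16384/1156⌋ = 14.
Step 4: Compare |C| = 12 to 14: satisfied.
The claimed |C| lies below the Hamming bound.


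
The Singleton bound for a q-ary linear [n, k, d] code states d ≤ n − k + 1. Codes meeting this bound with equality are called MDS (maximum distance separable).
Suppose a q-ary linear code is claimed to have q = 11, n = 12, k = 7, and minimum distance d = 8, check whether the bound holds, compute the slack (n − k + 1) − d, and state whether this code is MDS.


Singleton RHS = n − k + 1 = 6, slack = -2, bound violated (no such code; not MDS).

Singleton bound: d ≤ n − k + 1.
Here n = 12, k = 7, so n − k + 1 = 6.
Given d = 8, check d ≤ 6: NO.
Slack = (n − k + 1) − d = -2.
The slack is negative: d = 8 exceeds n − k + 1 = 6 by 2, so the Singleton bound is violated and no linear [12, 7, 8]_11 code can exist. In particular it is not MDS (MDS requires d = n − k + 1 exactly).
Description: the claimed parameters are [12, 7, 8]_11; such a code would be impossible (violates the Singleton bound).


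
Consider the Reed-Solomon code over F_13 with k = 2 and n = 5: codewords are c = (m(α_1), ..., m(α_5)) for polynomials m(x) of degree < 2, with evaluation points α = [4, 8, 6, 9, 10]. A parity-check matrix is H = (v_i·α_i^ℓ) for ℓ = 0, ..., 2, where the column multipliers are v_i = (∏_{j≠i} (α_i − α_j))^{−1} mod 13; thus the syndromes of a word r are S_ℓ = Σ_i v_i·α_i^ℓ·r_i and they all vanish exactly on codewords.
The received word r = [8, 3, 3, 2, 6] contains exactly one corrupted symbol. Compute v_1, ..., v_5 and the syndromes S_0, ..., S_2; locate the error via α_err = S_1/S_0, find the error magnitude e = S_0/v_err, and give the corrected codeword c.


S = (6, 9, 7), error at position 2, error magnitude e = 5, c = [8, 11, 3, 2, 6].

Step 1: column multipliers v_i = (∏_{j≠i}(α_i − α_j))^{−1} mod 13.
  i = 1 (α = 4): (4−8)(4−6)(4−9)(4−10) = (−4)·(−2)·(−5)·(−6) = 240 ≡ 6, so v_1 = 6^{−1} = 11 (mod 13).
  i = 2 (α = 8): (8−4)(8−6)(8−9)(8−10) = 4·2·(−1)·(−2) = 16 ≡ 3, so v_2 = 3^{−1} = 9 (mod 13).
  i = 3 (α = 6): (6−4)(6−8)(6−9)(6−10) = 2·(−2)·(−3)·(−4) = −48 ≡ 4, so v_3 = 4^{−1} = 10 (mod 13).
  i = 4 (α = 9): (9−4)(9−8)(9−6)(9−10) = 5·1·3·(−1) = −15 ≡ 11, so v_4 = 11^{−1} = 6 (mod 13).
  i = 5 (α = 10): (10−4)(10−8)(10−6)(10−9) = 6·2·4·1 = 48 ≡ 9, so v_5 = 9^{−1} = 3 (mod 13).
  v = [11, 9, 10, 6, 3].
Step 2: syndromes of r = [8, 3, 3, 2, 6] (all sums mod 13).
  S_0 = Σ v_i r_i = 11·8 + 9·3 + 10·3 + 6·2 + 3·6 = 175 ≡ 6.
  S_1 = Σ v_i α_i r_i = 11·4·8 + 9·8·3 + 10·6·3 + 6·9·2 + 3·10·6 = 1036 ≡ 9.
  α_i^2 mod 13 = [3, 12, 10, 3, 9].
  S_2 = Σ v_i α_i^2 r_i = 11·3·8 + 9·12·3 + 10·10·3 + 6·3·2 + 3·9·6 = 1086 ≡ 7.
  S = (6, 9, 7) ≠ 0, so r is not a codeword (an error is present).
Step 3: locate the error. For a single error e at position i, S_ℓ = v_i·e·α_i^ℓ, so α_err = S_1/S_0.
  S_0^{−1} = 6^{−1} = 11 (mod 13), so α_err = 9·11 = 99 ≡ 8 = α_2. Error position i = 2.
  Consistency check: S_2/S_1 = 7·3 = 21 ≡ 8 = α_err ✓ (single-error assumption holds).
Step 4: error magnitude e = S_0/v_2 = S_0·∏_{j≠2}(α_2 − α_j) = 6·3 = 18 ≡ 5 (mod 13).
Step 5: correct position 2: c_2 = r_2 − e = 3 − 5 ≡ 11 (mod 13). Hence c = [8, 11, 3, 2, 6].
  Check: interpolating c through the α_i gives m(x) = 5 + 4·x (degree < 2) with m(α_i) = c_i for every i, so c is indeed a codeword.


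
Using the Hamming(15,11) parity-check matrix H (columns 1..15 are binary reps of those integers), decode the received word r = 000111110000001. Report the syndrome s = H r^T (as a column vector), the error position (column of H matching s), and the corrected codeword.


s = (0, 1, 1, 1)^T, error position = 7, corrected codeword c = 000111010000001

Compute s = H r^T mod 2 one row at a time:
  s_1 = 1 + 0 + 0 + 0 + 0 + 0 + 0 + 1 = 2 ≡ 0 (mod 2).
  s_2 = 1 + 1 + 1 + 1 + 0 + 0 + 0 + 1 = 5 ≡ 1 (mod 2).
  s_3 = 0 + 0 + 1 + 1 + 0 + 0 + 0 + 1 = 3 ≡ 1 (mod 2).
  s_4 = 0 + 0 + 1 + 1 + 0 + 0 + 0 + 1 = 3 ≡ 1 (mod 2).
s = (0, 1, 1, 1)^T — this equals column 7 of H (binary 0111), so error is at position 7.
Correct: flip bit 7 of r = 000111110000001 to get c = 000111010000001.


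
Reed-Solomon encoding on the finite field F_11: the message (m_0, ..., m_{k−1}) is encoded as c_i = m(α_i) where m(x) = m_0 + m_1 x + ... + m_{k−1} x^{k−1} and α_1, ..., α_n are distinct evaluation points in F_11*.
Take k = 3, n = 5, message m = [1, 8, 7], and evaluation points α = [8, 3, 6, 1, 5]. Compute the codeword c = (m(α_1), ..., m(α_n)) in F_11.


c = [7, 0, 4, 5, 7]

Message polynomial: m(x) = 1 + 8·x + 7·x^2 (mod 11).
For each evaluation point α_i, compute m(α_i) mod 11:
  α_1 = 8: Horner steps 7 → 9 → 7, so m(8) = 7.
  α_2 = 3: Horner steps 7 → 7 → 0, so m(3) = 0.
  α_3 = 6: Horner steps 7 → 6 → 4, so m(6) = 4.
  α_4 = 1: Horner steps 7 → 4 → 5, so m(1) = 5.
  α_5 = 5: Horner steps 7 → 10 → 7, so m(5) = 7.
Codeword c = [7, 0, 4, 5, 7] ∈ F_11^5.


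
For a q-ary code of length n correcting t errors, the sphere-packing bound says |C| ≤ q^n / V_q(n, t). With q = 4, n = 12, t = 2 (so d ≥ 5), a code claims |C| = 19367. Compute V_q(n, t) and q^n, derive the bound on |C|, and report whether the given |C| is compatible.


V_q(n, t) = 631, q^n = 16777216, Hamming bound = 26588, |C| = 19367 ≤ bound (satisfied).

Step 1: Compute V_q(n, t) = Σ_{j=0}^2 C(n, j) (q−1)^j.
  j = 0: C(12,0)·(3)^0 = 1·1 = 1.
  j = 1: C(12,1)·(3)^1 = 12·3 = 36.
  j = 2: C(12,2)·(3)^2 = 66·9 = 594.
  V_q(n, t) = 1 + 36 + 594 = 631.
Step 2: q^n = 4^12 = 16777216.
Step 3: Hamming bound ⌊q^n / V_q(n,t)⌋ = ⌊16777216/631⌋ = 26588.
Step 4: Compare |C| = 19367 to 26588: satisfied.
The claimed |C| lies below the Hamming bound.


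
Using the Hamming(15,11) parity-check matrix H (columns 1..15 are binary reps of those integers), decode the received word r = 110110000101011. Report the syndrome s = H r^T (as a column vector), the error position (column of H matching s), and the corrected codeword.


s = (0, 1, 0, 1)^T, error position = 5, corrected codeword c = 110100000101011

Compute s = H r^T mod 2 one row at a time:
  s_1 = 0 + 0 + 1 + 0 + 1 + 0 + 1 + 1 = 4 ≡ 0 (mod 2).
  s_2 = 1 + 1 + 0 + 0 + 1 + 0 + 1 + 1 = 5 ≡ 1 (mod 2).
  s_3 = 1 + 0 + 0 + 0 + 1 + 0 + 1 + 1 = 4 ≡ 0 (mod 2).
  s_4 = 1 + 0 + 1 + 0 + 0 + 0 + 0 + 1 = 3 ≡ 1 (mod 2).
s = (0, 1, 0, 1)^T — this equals column 5 of H (binary 0101), so error is at position 5.
Correct: flip bit 5 of r = 110110000101011 to get c = 110100000101011.


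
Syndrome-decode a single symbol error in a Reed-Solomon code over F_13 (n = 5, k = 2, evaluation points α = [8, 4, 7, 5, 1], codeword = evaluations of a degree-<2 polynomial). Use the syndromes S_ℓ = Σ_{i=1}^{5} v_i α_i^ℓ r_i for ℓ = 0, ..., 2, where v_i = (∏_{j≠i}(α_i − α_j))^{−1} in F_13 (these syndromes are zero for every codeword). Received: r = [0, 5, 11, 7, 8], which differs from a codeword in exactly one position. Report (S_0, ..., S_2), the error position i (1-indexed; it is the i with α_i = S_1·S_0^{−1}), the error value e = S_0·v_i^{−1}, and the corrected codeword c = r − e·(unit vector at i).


S = (10, 10, 10), error at position 5, error magnitude e = 9, c = [0, 5, 11, 7, 12].

Step 1: column multipliers v_i = (∏_{j≠i}(α_i − α_j))^{−1} mod 13.
  i = 1 (α = 8): (8−4)(8−7)(8−5)(8−1) = 4·1·3·7 = 84 ≡ 6, so v_1 = 6^{−1} = 11 (mod 13).
  i = 2 (α = 4): (4−8)(4−7)(4−5)(4−1) = (−4)·(−3)·(−1)·3 = −36 ≡ 3, so v_2 = 3^{−1} = 9 (mod 13).
  i = 3 (α = 7): (7−8)(7−4)(7−5)(7−1) = (−1)·3·2·6 = −36 ≡ 3, so v_3 = 3^{−1} = 9 (mod 13).
  i = 4 (α = 5): (5−8)(5−4)(5−7)(5−1) = (−3)·1·(−2)·4 = 24 ≡ 11, so v_4 = 11^{−1} = 6 (mod 13).
  i = 5 (α = 1): (1−8)(1−4)(1−7)(1−5) = (−7)·(−3)·(−6)·(−4) = 504 ≡ 10, so v_5 = 10^{−1} = 4 (mod 13).
  v = [11, 9, 9, 6, 4].
Step 2: syndromes of r = [0, 5, 11, 7, 8] (all sums mod 13).
  S_0 = Σ v_i r_i = 11·0 + 9·5 + 9·11 + 6·7 + 4·8 = 218 ≡ 10.
  S_1 = Σ v_i α_i r_i = 11·8·0 + 9·4·5 + 9·7·11 + 6·5·7 + 4·1·8 = 1115 ≡ 10.
  α_i^2 mod 13 = [12, 3, 10, 12, 1].
  S_2 = Σ v_i α_i^2 r_i = 11·12·0 + 9·3·5 + 9·10·11 + 6·12·7 + 4·1·8 = 1661 ≡ 10.
  S = (10, 10, 10) ≠ 0, so r is not a codeword (an error is present).
Step 3: locate the error. For a single error e at position i, S_ℓ = v_i·e·α_i^ℓ, so α_err = S_1/S_0.
  S_0^{−1} = 10^{−1} = 4 (mod 13), so α_err = 10·4 = 40 ≡ 1 = α_5. Error position i = 5.
  Consistency check: S_2/S_1 = 10·4 = 40 ≡ 1 = α_err ✓ (single-error assumption holds).
Step 4: error magnitude e = S_0/v_5 = S_0·∏_{j≠5}(α_5 − α_j) = 10·10 = 100 ≡ 9 (mod 13).
Step 5: correct position 5: c_5 = r_5 − e = 8 − 9 ≡ 12 (mod 13). Hence c = [0, 5, 11, 7, 12].
  Check: interpolating c through the α_i gives m(x) = 10 + 2·x (degree < 2) with m(α_i) = c_i for every i, so c is indeed a codeword.


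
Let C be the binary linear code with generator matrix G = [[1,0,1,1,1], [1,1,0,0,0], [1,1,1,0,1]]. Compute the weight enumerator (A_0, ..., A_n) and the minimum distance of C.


Weight distribution: A_0 = 1, A_2 = 4, A_4 = 3. Minimum distance d = 2.

Enumerate all 2^3 = 8 messages m ∈ F_2^3.
For each, compute codeword c = mG in F_2^5, then tally its weight.
  m = 000 → c = 00000, weight = 0.
  m = 100 → c = 10111, weight = 4.
  m = 010 → c = 11000, weight = 2.
  m = 110 → c = 01111, weight = 4.
  m = 001 → c = 11101, weight = 4.
  m = 101 → c = 01010, weight = 2.
  m = 011 → c = 00101, weight = 2.
  m = 111 → c = 10010, weight = 2.
Tally weights:
  weight 0: 1 codewords.
  weight 2: 4 codewords.
  weight 4: 3 codewords.
Minimum distance d = smallest w > 0 with A_w > 0 = 2.
Sanity: Σ A_w = 8 = 2^3 = 8 ✓.


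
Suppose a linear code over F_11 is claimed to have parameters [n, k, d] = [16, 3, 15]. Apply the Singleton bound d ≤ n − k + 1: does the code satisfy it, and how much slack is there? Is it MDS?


Singleton RHS = n − k + 1 = 14, slack = -1, bound violated (no such code; not MDS).

Singleton bound: d ≤ n − k + 1.
Here n = 16, k = 3, so n − k + 1 = 14.
Given d = 15, check d ≤ 14: NO.
Slack = (n − k + 1) − d = -1.
The slack is negative: d = 15 exceeds n − k + 1 = 14 by 1, so the Singleton bound is violated and no linear [16, 3, 15]_11 code can exist. In particular it is not MDS (MDS requires d = n − k + 1 exactly).
Description: the claimed parameters are [16, 3, 15]_11; such a code would be impossible (violates the Singleton bound).


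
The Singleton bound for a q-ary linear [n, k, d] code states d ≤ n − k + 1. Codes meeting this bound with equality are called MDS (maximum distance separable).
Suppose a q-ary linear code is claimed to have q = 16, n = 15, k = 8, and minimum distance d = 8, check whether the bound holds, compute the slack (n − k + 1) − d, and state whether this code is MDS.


Singleton RHS = n − k + 1 = 8, slack = 0, bound satisfied, MDS.

Singleton bound: d ≤ n − k + 1.
Here n = 15, k = 8, so n − k + 1 = 8.
Given d = 8, check d ≤ 8: YES.
Slack = (n − k + 1) − d = 0.
The code is MDS (slack = 0).
Description: the claimed parameters are [15, 8, 8]_16; such a code would be MDS (meets Singleton bound).


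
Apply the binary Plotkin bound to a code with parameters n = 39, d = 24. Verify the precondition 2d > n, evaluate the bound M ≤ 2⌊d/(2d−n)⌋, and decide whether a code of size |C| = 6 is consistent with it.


Plotkin bound M ≤ 4; given |C| = 6 > bound (violated).

Check applicability: 2d = 48, n = 39.
2d − n = 9 > 0, so Plotkin applies.
Compute d/(2d−n) = 24/9 ≈ 2.6667.
⌊d/(2d−n)⌋ = 2.
Plotkin bound: M ≤ 2·2 = 4.
Given |C| = 6, check: VIOLATED.
This |C| is above the Plotkin bound, so no binary code with n = 39, d = 24 and 6 codewords exists.


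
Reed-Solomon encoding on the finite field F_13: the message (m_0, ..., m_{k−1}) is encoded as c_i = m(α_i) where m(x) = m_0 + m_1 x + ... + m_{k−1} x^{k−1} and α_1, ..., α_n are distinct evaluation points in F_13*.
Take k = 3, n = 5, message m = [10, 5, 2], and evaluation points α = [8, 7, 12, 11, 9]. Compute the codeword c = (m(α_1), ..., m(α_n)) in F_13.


c = [9, 0, 7, 8, 9]

Message polynomial: m(x) = 10 + 5·x + 2·x^2 (mod 13).
For each evaluation point α_i, compute m(α_i) mod 13:
  α_1 = 8: Horner steps 2 → 8 → 9, so m(8) = 9.
  α_2 = 7: Horner steps 2 → 6 → 0, so m(7) = 0.
  α_3 = 12: Horner steps 2 → 3 → 7, so m(12) = 7.
  α_4 = 11: Horner steps 2 → 1 → 8, so m(11) = 8.
  α_5 = 9: Horner steps 2 → 10 → 9, so m(9) = 9.
Codeword c = [9, 0, 7, 8, 9] ∈ F_13^5.
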